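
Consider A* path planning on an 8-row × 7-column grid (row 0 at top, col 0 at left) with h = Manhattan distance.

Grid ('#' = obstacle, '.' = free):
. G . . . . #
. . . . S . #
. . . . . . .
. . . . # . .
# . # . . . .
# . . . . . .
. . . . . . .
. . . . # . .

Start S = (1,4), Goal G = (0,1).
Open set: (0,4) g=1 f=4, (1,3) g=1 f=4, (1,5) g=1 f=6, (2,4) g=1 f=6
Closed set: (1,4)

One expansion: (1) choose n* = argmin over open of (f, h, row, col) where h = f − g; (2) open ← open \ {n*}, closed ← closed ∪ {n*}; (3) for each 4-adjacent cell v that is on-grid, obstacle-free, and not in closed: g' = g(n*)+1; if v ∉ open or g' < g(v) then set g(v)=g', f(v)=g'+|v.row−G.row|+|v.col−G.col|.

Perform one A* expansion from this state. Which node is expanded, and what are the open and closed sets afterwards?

step 1: expand (0,4) (f=4, h=3) → closed; open now [(0,3) g=2 f=4, (0,5) g=2 f=6, (1,3) g=1 f=4, (1,5) g=1 f=6, (2,4) g=1 f=6]

expanded=(0,4); open=[(0,3) g=2 f=4, (0,5) g=2 f=6, (1,3) g=1 f=4, (1,5) g=1 f=6, (2,4) g=1 f=6]; closed=[(0,4), (1,4)]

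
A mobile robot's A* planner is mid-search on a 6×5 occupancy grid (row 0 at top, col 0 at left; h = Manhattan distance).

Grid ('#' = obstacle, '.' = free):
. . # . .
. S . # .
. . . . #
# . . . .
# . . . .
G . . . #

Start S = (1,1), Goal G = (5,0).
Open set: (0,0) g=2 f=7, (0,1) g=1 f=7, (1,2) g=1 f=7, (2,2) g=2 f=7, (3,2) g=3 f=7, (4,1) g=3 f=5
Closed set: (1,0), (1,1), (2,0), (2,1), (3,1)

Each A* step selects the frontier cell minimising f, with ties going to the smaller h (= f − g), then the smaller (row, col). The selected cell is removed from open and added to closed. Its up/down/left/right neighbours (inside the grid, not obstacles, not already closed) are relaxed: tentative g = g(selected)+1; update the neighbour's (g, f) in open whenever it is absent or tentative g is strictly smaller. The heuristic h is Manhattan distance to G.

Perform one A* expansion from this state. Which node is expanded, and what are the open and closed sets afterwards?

step 1: expand (4,1) (f=5, h=2) → closed; open now [(0,0) g=2 f=7, (0,1) g=1 f=7, (1,2) g=1 f=7, (2,2) g=2 f=7, (3,2) g=3 f=7, (4,2) g=4 f=7, (5,1) g=4 f=5]

expanded=(4,1); open=[(0,0) g=2 f=7, (0,1) g=1 f=7, (1,2) g=1 f=7, (2,2) g=2 f=7, (3,2) g=3 f=7, (4,2) g=4 f=7, (5,1) g=4 f=5]; closed=[(1,0), (1,1), (2,0), (2,1), (3,1), (4,1)]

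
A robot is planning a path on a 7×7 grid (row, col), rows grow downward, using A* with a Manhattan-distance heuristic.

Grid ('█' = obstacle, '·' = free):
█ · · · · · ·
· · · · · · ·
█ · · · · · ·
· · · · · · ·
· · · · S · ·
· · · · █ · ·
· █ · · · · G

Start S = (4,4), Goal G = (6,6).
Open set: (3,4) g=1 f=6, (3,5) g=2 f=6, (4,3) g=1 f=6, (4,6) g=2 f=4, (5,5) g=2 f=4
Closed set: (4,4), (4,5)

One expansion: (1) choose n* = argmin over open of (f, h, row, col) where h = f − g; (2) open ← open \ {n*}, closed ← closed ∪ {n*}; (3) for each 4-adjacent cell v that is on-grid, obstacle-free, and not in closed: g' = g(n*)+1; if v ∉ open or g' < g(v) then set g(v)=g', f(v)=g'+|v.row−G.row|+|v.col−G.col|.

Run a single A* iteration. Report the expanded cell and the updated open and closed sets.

step 1: expand (4,6) (f=4, h=2) → closed; open now [(3,4) g=1 f=6, (3,5) g=2 f=6, (3,6) g=3 f=6, (4,3) g=1 f=6, (5,5) g=2 f=4, (5,6) g=3 f=4]

expanded=(4,6); open=[(3,4) g=1 f=6, (3,5) g=2 f=6, (3,6) g=3 f=6, (4,3) g=1 f=6, (5,5) g=2 f=4, (5,6) g=3 f=4]; closed=[(4,4), (4,5), (4,6)]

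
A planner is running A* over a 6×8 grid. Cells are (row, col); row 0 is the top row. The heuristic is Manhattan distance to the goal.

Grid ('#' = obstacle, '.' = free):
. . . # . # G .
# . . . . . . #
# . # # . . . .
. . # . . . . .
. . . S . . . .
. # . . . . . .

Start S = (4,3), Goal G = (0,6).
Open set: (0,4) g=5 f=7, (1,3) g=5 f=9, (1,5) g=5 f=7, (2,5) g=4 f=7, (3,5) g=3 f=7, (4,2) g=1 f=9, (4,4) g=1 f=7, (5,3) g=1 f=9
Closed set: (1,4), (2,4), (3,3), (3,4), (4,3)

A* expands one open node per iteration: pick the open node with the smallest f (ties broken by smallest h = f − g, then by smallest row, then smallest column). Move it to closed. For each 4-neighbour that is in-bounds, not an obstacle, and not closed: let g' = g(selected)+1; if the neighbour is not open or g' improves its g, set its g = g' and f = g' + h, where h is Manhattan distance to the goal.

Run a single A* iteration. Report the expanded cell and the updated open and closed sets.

expanded=(0,4); open=[(1,3) g=5 f=9, (1,5) g=5 f=7, (2,5) g=4 f=7, (3,5) g=3 f=7, (4,2) g=1 f=9, (4,4) g=1 f=7, (5,3) g=1 f=9]; closed=[(0,4), (1,4), (2,4), (3,3), (3,4), (4,3)]

step 1: expand (0,4) (f=7, h=2) → closed; open now [(1,3) g=5 f=9, (1,5) g=5 f=7, (2,5) g=4 f=7, (3,5) g=3 f=7, (4,2) g=1 f=9, (4,4) g=1 f=7, (5,3) g=1 f=9]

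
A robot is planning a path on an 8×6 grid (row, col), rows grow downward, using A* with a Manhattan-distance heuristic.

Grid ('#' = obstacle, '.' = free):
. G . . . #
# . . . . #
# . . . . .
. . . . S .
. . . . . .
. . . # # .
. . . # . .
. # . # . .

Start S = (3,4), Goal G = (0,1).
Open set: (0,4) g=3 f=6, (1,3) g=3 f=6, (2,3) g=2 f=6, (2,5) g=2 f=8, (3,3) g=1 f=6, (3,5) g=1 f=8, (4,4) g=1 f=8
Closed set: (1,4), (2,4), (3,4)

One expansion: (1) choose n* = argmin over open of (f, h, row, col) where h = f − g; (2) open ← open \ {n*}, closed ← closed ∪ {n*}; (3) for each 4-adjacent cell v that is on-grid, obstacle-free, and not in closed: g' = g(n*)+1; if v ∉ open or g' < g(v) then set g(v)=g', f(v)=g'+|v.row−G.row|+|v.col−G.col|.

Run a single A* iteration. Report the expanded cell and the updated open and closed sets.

step 1: expand (0,4) (f=6, h=3) → closed; open now [(0,3) g=4 f=6, (1,3) g=3 f=6, (2,3) g=2 f=6, (2,5) g=2 f=8, (3,3) g=1 f=6, (3,5) g=1 f=8, (4,4) g=1 f=8]

expanded=(0,4); open=[(0,3) g=4 f=6, (1,3) g=3 f=6, (2,3) g=2 f=6, (2,5) g=2 f=8, (3,3) g=1 f=6, (3,5) g=1 f=8, (4,4) g=1 f=8]; closed=[(0,4), (1,4), (2,4), (3,4)]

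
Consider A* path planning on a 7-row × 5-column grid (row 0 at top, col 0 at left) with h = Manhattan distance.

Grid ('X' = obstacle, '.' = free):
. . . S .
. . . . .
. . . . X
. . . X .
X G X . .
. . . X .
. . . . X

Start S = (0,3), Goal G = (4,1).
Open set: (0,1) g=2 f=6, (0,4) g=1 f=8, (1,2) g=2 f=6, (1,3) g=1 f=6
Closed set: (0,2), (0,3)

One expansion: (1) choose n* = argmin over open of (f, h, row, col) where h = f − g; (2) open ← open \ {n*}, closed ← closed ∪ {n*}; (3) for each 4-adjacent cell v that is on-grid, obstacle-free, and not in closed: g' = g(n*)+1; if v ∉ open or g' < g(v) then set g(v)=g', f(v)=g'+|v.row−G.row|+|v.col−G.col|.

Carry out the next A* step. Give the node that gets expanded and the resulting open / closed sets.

expanded=(0,1); open=[(0,0) g=3 f=8, (0,4) g=1 f=8, (1,1) g=3 f=6, (1,2) g=2 f=6, (1,3) g=1 f=6]; closed=[(0,1), (0,2), (0,3)]

step 1: expand (0,1) (f=6, h=4) → closed; open now [(0,0) g=3 f=8, (0,4) g=1 f=8, (1,1) g=3 f=6, (1,2) g=2 f=6, (1,3) g=1 f=6]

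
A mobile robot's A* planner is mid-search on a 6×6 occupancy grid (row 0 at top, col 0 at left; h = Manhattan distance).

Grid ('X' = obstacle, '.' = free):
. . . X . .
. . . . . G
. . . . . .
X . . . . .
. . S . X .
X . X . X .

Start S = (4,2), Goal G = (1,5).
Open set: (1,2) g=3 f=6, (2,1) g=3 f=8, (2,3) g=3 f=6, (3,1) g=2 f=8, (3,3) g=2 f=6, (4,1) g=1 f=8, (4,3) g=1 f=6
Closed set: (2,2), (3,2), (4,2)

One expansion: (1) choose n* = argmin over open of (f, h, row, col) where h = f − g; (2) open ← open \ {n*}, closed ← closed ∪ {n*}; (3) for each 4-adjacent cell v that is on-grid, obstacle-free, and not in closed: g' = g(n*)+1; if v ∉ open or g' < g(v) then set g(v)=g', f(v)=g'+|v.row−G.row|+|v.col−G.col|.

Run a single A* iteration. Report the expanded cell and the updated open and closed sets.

expanded=(1,2); open=[(0,2) g=4 f=8, (1,1) g=4 f=8, (1,3) g=4 f=6, (2,1) g=3 f=8, (2,3) g=3 f=6, (3,1) g=2 f=8, (3,3) g=2 f=6, (4,1) g=1 f=8, (4,3) g=1 f=6]; closed=[(1,2), (2,2), (3,2), (4,2)]

step 1: expand (1,2) (f=6, h=3) → closed; open now [(0,2) g=4 f=8, (1,1) g=4 f=8, (1,3) g=4 f=6, (2,1) g=3 f=8, (2,3) g=3 f=6, (3,1) g=2 f=8, (3,3) g=2 f=6, (4,1) g=1 f=8, (4,3) g=1 f=6]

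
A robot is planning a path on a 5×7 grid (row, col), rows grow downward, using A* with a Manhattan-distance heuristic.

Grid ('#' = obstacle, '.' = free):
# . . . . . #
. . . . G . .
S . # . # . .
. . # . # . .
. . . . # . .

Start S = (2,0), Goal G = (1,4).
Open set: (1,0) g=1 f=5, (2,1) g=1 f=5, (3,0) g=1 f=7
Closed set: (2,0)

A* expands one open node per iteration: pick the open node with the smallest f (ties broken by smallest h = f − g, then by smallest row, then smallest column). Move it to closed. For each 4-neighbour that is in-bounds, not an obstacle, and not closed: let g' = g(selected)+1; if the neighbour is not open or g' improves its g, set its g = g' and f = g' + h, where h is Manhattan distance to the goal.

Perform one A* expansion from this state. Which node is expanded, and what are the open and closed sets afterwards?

step 1: expand (1,0) (f=5, h=4) → closed; open now [(1,1) g=2 f=5, (2,1) g=1 f=5, (3,0) g=1 f=7]

expanded=(1,0); open=[(1,1) g=2 f=5, (2,1) g=1 f=5, (3,0) g=1 f=7]; closed=[(1,0), (2,0)]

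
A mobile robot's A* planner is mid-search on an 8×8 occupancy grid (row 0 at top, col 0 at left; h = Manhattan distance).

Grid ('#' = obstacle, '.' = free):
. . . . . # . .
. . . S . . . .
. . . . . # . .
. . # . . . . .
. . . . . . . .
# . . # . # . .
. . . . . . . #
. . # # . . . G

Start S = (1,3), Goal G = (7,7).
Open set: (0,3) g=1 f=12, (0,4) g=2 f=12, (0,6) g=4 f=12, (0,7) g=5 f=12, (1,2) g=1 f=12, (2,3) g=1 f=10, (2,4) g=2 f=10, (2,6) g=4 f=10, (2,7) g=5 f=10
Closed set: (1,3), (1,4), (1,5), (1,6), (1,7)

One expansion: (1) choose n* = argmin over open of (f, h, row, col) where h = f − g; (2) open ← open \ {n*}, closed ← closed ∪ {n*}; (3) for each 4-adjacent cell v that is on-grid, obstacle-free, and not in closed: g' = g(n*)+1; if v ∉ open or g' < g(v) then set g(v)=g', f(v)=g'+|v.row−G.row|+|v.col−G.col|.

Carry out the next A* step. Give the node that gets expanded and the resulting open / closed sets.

expanded=(2,7); open=[(0,3) g=1 f=12, (0,4) g=2 f=12, (0,6) g=4 f=12, (0,7) g=5 f=12, (1,2) g=1 f=12, (2,3) g=1 f=10, (2,4) g=2 f=10, (2,6) g=4 f=10, (3,7) g=6 f=10]; closed=[(1,3), (1,4), (1,5), (1,6), (1,7), (2,7)]

step 1: expand (2,7) (f=10, h=5) → closed; open now [(0,3) g=1 f=12, (0,4) g=2 f=12, (0,6) g=4 f=12, (0,7) g=5 f=12, (1,2) g=1 f=12, (2,3) g=1 f=10, (2,4) g=2 f=10, (2,6) g=4 f=10, (3,7) g=6 f=10]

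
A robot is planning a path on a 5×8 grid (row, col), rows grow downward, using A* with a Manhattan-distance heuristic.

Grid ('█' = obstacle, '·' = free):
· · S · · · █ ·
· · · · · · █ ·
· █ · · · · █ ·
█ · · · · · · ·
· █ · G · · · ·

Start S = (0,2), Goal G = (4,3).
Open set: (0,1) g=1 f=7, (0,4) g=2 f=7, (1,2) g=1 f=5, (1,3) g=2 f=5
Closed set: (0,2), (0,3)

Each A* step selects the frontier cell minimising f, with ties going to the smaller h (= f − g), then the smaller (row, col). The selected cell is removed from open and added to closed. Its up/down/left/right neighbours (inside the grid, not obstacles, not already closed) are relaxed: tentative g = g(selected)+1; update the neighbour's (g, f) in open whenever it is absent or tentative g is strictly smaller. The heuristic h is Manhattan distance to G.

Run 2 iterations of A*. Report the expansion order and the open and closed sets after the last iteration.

step 1: expand (1,3) (f=5, h=3) → closed; open now [(0,1) g=1 f=7, (0,4) g=2 f=7, (1,2) g=1 f=5, (1,4) g=3 f=7, (2,3) g=3 f=5]
step 2: expand (2,3) (f=5, h=2) → closed; open now [(0,1) g=1 f=7, (0,4) g=2 f=7, (1,2) g=1 f=5, (1,4) g=3 f=7, (2,2) g=4 f=7, (2,4) g=4 f=7, (3,3) g=4 f=5]

order=[(1,3) → (2,3)]; open=[(0,1) g=1 f=7, (0,4) g=2 f=7, (1,2) g=1 f=5, (1,4) g=3 f=7, (2,2) g=4 f=7, (2,4) g=4 f=7, (3,3) g=4 f=5]; closed=[(0,2), (0,3), (1,3), (2,3)]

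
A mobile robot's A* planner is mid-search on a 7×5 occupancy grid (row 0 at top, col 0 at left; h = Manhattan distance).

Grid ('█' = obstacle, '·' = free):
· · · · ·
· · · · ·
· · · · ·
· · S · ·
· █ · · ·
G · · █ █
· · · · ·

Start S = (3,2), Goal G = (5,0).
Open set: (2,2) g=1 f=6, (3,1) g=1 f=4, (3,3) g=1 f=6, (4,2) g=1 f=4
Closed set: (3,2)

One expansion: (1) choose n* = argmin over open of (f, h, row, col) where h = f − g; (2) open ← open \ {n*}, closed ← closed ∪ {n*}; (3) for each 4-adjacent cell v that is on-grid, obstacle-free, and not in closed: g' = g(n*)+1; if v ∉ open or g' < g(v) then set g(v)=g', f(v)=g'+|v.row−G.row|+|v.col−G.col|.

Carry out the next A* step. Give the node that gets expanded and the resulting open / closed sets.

expanded=(3,1); open=[(2,1) g=2 f=6, (2,2) g=1 f=6, (3,0) g=2 f=4, (3,3) g=1 f=6, (4,2) g=1 f=4]; closed=[(3,1), (3,2)]

step 1: expand (3,1) (f=4, h=3) → closed; open now [(2,1) g=2 f=6, (2,2) g=1 f=6, (3,0) g=2 f=4, (3,3) g=1 f=6, (4,2) g=1 f=4]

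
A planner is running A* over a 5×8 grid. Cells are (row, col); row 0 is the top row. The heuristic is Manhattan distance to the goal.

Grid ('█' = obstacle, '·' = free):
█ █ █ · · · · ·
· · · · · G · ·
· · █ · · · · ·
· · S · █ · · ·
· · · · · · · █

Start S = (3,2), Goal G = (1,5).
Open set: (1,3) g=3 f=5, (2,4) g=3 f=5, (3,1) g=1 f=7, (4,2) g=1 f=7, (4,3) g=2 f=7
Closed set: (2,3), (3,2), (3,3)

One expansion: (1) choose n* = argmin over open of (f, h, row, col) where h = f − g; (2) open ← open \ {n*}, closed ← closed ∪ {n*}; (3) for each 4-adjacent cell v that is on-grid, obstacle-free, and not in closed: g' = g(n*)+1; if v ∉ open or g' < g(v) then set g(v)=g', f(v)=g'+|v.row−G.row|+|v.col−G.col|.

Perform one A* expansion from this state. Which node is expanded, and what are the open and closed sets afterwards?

step 1: expand (1,3) (f=5, h=2) → closed; open now [(0,3) g=4 f=7, (1,2) g=4 f=7, (1,4) g=4 f=5, (2,4) g=3 f=5, (3,1) g=1 f=7, (4,2) g=1 f=7, (4,3) g=2 f=7]

expanded=(1,3); open=[(0,3) g=4 f=7, (1,2) g=4 f=7, (1,4) g=4 f=5, (2,4) g=3 f=5, (3,1) g=1 f=7, (4,2) g=1 f=7, (4,3) g=2 f=7]; closed=[(1,3), (2,3), (3,2), (3,3)]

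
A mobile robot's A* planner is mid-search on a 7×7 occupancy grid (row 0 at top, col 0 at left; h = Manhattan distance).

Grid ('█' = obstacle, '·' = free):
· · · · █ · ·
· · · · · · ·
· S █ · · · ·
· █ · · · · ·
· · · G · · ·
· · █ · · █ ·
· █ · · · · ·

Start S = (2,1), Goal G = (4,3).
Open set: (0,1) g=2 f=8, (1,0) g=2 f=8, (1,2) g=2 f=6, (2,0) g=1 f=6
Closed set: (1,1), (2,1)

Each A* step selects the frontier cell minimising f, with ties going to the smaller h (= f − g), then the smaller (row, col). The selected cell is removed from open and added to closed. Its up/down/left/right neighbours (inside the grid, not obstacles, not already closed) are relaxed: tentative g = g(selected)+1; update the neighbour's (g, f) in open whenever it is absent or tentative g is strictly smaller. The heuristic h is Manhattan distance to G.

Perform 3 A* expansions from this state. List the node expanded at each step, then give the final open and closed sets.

step 1: expand (1,2) (f=6, h=4) → closed; open now [(0,1) g=2 f=8, (0,2) g=3 f=8, (1,0) g=2 f=8, (1,3) g=3 f=6, (2,0) g=1 f=6]
step 2: expand (1,3) (f=6, h=3) → closed; open now [(0,1) g=2 f=8, (0,2) g=3 f=8, (0,3) g=4 f=8, (1,0) g=2 f=8, (1,4) g=4 f=8, (2,0) g=1 f=6, (2,3) g=4 f=6]
step 3: expand (2,3) (f=6, h=2) → closed; open now [(0,1) g=2 f=8, (0,2) g=3 f=8, (0,3) g=4 f=8, (1,0) g=2 f=8, (1,4) g=4 f=8, (2,0) g=1 f=6, (2,4) g=5 f=8, (3,3) g=5 f=6]

order=[(1,2) → (1,3) → (2,3)]; open=[(0,1) g=2 f=8, (0,2) g=3 f=8, (0,3) g=4 f=8, (1,0) g=2 f=8, (1,4) g=4 f=8, (2,0) g=1 f=6, (2,4) g=5 f=8, (3,3) g=5 f=6]; closed=[(1,1), (1,2), (1,3), (2,1), (2,3)]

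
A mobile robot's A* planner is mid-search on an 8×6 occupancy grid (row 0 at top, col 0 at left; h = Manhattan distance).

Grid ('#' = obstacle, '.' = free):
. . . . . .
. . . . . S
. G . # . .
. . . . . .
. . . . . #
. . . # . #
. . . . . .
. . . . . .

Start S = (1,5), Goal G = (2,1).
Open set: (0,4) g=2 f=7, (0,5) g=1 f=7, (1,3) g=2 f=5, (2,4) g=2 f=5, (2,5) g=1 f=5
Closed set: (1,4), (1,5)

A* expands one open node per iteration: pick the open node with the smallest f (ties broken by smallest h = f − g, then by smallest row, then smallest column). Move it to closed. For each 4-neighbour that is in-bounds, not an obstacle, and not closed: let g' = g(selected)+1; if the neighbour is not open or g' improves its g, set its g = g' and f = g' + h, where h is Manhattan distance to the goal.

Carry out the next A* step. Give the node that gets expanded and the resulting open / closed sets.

step 1: expand (1,3) (f=5, h=3) → closed; open now [(0,3) g=3 f=7, (0,4) g=2 f=7, (0,5) g=1 f=7, (1,2) g=3 f=5, (2,4) g=2 f=5, (2,5) g=1 f=5]

expanded=(1,3); open=[(0,3) g=3 f=7, (0,4) g=2 f=7, (0,5) g=1 f=7, (1,2) g=3 f=5, (2,4) g=2 f=5, (2,5) g=1 f=5]; closed=[(1,3), (1,4), (1,5)]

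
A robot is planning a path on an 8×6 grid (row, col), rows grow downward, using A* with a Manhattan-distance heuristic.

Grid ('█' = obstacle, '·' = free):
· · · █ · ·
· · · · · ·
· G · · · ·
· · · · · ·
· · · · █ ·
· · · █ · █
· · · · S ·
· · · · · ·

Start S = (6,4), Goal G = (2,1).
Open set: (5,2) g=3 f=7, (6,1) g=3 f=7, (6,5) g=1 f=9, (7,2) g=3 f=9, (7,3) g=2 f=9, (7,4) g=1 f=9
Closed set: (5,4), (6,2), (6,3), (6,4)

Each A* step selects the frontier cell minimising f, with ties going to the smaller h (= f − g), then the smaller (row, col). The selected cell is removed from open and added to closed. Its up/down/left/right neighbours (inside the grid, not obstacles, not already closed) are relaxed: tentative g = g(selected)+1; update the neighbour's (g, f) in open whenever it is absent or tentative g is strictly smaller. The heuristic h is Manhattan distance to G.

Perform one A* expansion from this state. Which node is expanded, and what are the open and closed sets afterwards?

step 1: expand (5,2) (f=7, h=4) → closed; open now [(4,2) g=4 f=7, (5,1) g=4 f=7, (6,1) g=3 f=7, (6,5) g=1 f=9, (7,2) g=3 f=9, (7,3) g=2 f=9, (7,4) g=1 f=9]

expanded=(5,2); open=[(4,2) g=4 f=7, (5,1) g=4 f=7, (6,1) g=3 f=7, (6,5) g=1 f=9, (7,2) g=3 f=9, (7,3) g=2 f=9, (7,4) g=1 f=9]; closed=[(5,2), (5,4), (6,2), (6,3), (6,4)]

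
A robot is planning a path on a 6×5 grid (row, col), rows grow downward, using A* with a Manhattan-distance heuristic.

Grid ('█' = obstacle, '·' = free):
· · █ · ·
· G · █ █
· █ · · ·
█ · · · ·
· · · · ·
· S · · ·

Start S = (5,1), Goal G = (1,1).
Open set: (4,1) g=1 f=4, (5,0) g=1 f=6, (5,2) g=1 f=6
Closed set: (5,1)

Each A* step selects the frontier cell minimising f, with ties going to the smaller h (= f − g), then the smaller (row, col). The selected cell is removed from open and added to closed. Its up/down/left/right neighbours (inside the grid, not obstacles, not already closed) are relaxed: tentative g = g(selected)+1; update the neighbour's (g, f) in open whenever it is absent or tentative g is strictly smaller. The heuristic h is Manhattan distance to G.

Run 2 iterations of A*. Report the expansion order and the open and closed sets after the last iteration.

order=[(4,1) → (3,1)]; open=[(3,2) g=3 f=6, (4,0) g=2 f=6, (4,2) g=2 f=6, (5,0) g=1 f=6, (5,2) g=1 f=6]; closed=[(3,1), (4,1), (5,1)]

step 1: expand (4,1) (f=4, h=3) → closed; open now [(3,1) g=2 f=4, (4,0) g=2 f=6, (4,2) g=2 f=6, (5,0) g=1 f=6, (5,2) g=1 f=6]
step 2: expand (3,1) (f=4, h=2) → closed; open now [(3,2) g=3 f=6, (4,0) g=2 f=6, (4,2) g=2 f=6, (5,0) g=1 f=6, (5,2) g=1 f=6]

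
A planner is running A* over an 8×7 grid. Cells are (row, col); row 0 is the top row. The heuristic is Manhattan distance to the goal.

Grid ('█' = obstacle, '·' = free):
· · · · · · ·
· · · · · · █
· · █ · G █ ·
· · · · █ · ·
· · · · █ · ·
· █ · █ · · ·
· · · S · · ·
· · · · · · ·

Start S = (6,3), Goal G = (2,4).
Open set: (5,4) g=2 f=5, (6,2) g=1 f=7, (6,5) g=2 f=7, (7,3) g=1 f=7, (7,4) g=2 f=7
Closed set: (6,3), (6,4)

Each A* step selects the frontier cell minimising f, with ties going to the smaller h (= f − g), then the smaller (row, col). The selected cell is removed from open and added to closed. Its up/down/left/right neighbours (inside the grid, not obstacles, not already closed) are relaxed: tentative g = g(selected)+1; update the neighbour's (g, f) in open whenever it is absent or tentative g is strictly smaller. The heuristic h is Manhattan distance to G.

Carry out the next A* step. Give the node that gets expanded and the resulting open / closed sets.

expanded=(5,4); open=[(5,5) g=3 f=7, (6,2) g=1 f=7, (6,5) g=2 f=7, (7,3) g=1 f=7, (7,4) g=2 f=7]; closed=[(5,4), (6,3), (6,4)]

step 1: expand (5,4) (f=5, h=3) → closed; open now [(5,5) g=3 f=7, (6,2) g=1 f=7, (6,5) g=2 f=7, (7,3) g=1 f=7, (7,4) g=2 f=7]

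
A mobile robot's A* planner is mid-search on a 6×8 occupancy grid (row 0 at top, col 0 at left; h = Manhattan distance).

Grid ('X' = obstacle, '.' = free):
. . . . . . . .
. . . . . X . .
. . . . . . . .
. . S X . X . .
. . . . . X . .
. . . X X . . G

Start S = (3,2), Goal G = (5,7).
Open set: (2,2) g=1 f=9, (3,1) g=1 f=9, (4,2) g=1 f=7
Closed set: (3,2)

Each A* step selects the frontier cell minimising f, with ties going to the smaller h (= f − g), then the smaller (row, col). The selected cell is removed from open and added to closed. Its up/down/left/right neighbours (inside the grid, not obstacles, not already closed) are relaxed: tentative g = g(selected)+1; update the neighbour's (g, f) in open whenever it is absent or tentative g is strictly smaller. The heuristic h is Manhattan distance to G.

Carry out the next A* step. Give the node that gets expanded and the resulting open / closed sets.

step 1: expand (4,2) (f=7, h=6) → closed; open now [(2,2) g=1 f=9, (3,1) g=1 f=9, (4,1) g=2 f=9, (4,3) g=2 f=7, (5,2) g=2 f=7]

expanded=(4,2); open=[(2,2) g=1 f=9, (3,1) g=1 f=9, (4,1) g=2 f=9, (4,3) g=2 f=7, (5,2) g=2 f=7]; closed=[(3,2), (4,2)]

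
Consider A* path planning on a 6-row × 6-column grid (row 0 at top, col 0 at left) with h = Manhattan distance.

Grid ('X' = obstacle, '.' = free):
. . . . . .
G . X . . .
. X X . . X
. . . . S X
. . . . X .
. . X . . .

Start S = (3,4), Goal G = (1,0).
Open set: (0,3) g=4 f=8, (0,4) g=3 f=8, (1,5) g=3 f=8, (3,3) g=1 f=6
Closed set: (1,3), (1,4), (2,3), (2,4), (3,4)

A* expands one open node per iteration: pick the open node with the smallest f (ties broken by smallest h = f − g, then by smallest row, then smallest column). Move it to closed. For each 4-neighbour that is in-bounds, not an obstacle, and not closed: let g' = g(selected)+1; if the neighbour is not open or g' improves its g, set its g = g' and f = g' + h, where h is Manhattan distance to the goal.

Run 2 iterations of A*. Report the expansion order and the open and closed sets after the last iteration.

order=[(3,3) → (3,2)]; open=[(0,3) g=4 f=8, (0,4) g=3 f=8, (1,5) g=3 f=8, (3,1) g=3 f=6, (4,2) g=3 f=8, (4,3) g=2 f=8]; closed=[(1,3), (1,4), (2,3), (2,4), (3,2), (3,3), (3,4)]

step 1: expand (3,3) (f=6, h=5) → closed; open now [(0,3) g=4 f=8, (0,4) g=3 f=8, (1,5) g=3 f=8, (3,2) g=2 f=6, (4,3) g=2 f=8]
step 2: expand (3,2) (f=6, h=4) → closed; open now [(0,3) g=4 f=8, (0,4) g=3 f=8, (1,5) g=3 f=8, (3,1) g=3 f=6, (4,2) g=3 f=8, (4,3) g=2 f=8]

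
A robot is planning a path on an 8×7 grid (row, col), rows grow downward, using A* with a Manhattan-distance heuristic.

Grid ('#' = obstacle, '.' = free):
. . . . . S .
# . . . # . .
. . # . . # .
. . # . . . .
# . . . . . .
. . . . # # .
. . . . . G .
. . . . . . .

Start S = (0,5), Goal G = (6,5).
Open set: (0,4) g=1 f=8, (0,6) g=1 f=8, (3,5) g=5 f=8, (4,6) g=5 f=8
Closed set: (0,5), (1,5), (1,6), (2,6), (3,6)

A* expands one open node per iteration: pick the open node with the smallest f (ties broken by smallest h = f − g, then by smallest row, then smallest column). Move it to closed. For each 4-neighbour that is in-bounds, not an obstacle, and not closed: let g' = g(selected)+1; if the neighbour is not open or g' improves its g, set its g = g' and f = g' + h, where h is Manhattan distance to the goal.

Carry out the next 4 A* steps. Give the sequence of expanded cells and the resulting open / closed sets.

step 1: expand (3,5) (f=8, h=3) → closed; open now [(0,4) g=1 f=8, (0,6) g=1 f=8, (3,4) g=6 f=10, (4,5) g=6 f=8, (4,6) g=5 f=8]
step 2: expand (4,5) (f=8, h=2) → closed; open now [(0,4) g=1 f=8, (0,6) g=1 f=8, (3,4) g=6 f=10, (4,4) g=7 f=10, (4,6) g=5 f=8]
step 3: expand (4,6) (f=8, h=3) → closed; open now [(0,4) g=1 f=8, (0,6) g=1 f=8, (3,4) g=6 f=10, (4,4) g=7 f=10, (5,6) g=6 f=8]
step 4: expand (5,6) (f=8, h=2) → closed; open now [(0,4) g=1 f=8, (0,6) g=1 f=8, (3,4) g=6 f=10, (4,4) g=7 f=10, (6,6) g=7 f=8]

order=[(3,5) → (4,5) → (4,6) → (5,6)]; open=[(0,4) g=1 f=8, (0,6) g=1 f=8, (3,4) g=6 f=10, (4,4) g=7 f=10, (6,6) g=7 f=8]; closed=[(0,5), (1,5), (1,6), (2,6), (3,5), (3,6), (4,5), (4,6), (5,6)]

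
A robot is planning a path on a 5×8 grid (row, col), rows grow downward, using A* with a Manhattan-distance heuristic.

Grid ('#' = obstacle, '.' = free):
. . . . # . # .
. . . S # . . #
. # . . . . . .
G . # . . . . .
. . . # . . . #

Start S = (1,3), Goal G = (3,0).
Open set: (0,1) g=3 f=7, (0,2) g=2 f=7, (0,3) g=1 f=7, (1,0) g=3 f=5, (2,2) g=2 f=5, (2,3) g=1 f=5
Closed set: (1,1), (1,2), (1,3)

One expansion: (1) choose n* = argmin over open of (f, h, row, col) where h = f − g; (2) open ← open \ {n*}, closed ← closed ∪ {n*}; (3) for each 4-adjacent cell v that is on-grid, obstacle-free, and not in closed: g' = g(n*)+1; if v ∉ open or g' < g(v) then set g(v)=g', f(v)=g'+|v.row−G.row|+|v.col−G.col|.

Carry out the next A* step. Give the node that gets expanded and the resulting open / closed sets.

step 1: expand (1,0) (f=5, h=2) → closed; open now [(0,0) g=4 f=7, (0,1) g=3 f=7, (0,2) g=2 f=7, (0,3) g=1 f=7, (2,0) g=4 f=5, (2,2) g=2 f=5, (2,3) g=1 f=5]

expanded=(1,0); open=[(0,0) g=4 f=7, (0,1) g=3 f=7, (0,2) g=2 f=7, (0,3) g=1 f=7, (2,0) g=4 f=5, (2,2) g=2 f=5, (2,3) g=1 f=5]; closed=[(1,0), (1,1), (1,2), (1,3)]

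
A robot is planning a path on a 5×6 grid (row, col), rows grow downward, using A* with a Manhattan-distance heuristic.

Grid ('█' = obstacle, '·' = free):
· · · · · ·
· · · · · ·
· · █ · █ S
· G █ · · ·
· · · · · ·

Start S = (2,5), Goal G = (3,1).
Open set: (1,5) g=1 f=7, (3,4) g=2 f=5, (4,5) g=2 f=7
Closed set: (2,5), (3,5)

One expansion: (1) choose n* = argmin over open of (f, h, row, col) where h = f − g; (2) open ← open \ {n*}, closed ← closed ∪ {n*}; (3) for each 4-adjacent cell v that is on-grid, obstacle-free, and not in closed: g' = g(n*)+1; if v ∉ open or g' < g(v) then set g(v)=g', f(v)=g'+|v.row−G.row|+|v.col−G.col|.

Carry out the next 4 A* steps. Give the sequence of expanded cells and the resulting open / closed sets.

step 1: expand (3,4) (f=5, h=3) → closed; open now [(1,5) g=1 f=7, (3,3) g=3 f=5, (4,4) g=3 f=7, (4,5) g=2 f=7]
step 2: expand (3,3) (f=5, h=2) → closed; open now [(1,5) g=1 f=7, (2,3) g=4 f=7, (4,3) g=4 f=7, (4,4) g=3 f=7, (4,5) g=2 f=7]
step 3: expand (2,3) (f=7, h=3) → closed; open now [(1,3) g=5 f=9, (1,5) g=1 f=7, (4,3) g=4 f=7, (4,4) g=3 f=7, (4,5) g=2 f=7]
step 4: expand (4,3) (f=7, h=3) → closed; open now [(1,3) g=5 f=9, (1,5) g=1 f=7, (4,2) g=5 f=7, (4,4) g=3 f=7, (4,5) g=2 f=7]

order=[(3,4) → (3,3) → (2,3) → (4,3)]; open=[(1,3) g=5 f=9, (1,5) g=1 f=7, (4,2) g=5 f=7, (4,4) g=3 f=7, (4,5) g=2 f=7]; closed=[(2,3), (2,5), (3,3), (3,4), (3,5), (4,3)]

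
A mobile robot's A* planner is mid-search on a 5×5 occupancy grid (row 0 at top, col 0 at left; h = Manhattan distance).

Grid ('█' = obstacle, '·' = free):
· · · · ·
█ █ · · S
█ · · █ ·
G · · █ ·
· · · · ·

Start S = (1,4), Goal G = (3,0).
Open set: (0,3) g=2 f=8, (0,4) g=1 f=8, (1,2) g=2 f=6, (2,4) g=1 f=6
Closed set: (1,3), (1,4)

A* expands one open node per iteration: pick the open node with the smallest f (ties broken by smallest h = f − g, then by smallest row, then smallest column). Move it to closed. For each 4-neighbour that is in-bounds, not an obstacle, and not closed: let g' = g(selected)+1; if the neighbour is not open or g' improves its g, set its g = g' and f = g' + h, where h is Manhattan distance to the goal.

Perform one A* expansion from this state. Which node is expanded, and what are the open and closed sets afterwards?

step 1: expand (1,2) (f=6, h=4) → closed; open now [(0,2) g=3 f=8, (0,3) g=2 f=8, (0,4) g=1 f=8, (2,2) g=3 f=6, (2,4) g=1 f=6]

expanded=(1,2); open=[(0,2) g=3 f=8, (0,3) g=2 f=8, (0,4) g=1 f=8, (2,2) g=3 f=6, (2,4) g=1 f=6]; closed=[(1,2), (1,3), (1,4)]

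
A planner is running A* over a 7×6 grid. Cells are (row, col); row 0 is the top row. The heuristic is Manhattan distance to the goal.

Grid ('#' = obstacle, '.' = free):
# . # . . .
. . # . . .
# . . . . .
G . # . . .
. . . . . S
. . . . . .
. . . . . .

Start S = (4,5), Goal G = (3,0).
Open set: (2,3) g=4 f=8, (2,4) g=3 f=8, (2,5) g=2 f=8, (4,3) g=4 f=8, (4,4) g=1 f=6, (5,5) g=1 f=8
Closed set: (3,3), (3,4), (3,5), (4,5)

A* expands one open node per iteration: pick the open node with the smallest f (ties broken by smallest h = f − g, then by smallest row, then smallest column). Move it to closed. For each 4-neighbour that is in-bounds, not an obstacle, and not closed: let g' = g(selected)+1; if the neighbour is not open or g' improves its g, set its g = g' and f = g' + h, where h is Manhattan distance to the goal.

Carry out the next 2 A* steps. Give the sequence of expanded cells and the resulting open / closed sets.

step 1: expand (4,4) (f=6, h=5) → closed; open now [(2,3) g=4 f=8, (2,4) g=3 f=8, (2,5) g=2 f=8, (4,3) g=2 f=6, (5,4) g=2 f=8, (5,5) g=1 f=8]
step 2: expand (4,3) (f=6, h=4) → closed; open now [(2,3) g=4 f=8, (2,4) g=3 f=8, (2,5) g=2 f=8, (4,2) g=3 f=6, (5,3) g=3 f=8, (5,4) g=2 f=8, (5,5) g=1 f=8]

order=[(4,4) → (4,3)]; open=[(2,3) g=4 f=8, (2,4) g=3 f=8, (2,5) g=2 f=8, (4,2) g=3 f=6, (5,3) g=3 f=8, (5,4) g=2 f=8, (5,5) g=1 f=8]; closed=[(3,3), (3,4), (3,5), (4,3), (4,4), (4,5)]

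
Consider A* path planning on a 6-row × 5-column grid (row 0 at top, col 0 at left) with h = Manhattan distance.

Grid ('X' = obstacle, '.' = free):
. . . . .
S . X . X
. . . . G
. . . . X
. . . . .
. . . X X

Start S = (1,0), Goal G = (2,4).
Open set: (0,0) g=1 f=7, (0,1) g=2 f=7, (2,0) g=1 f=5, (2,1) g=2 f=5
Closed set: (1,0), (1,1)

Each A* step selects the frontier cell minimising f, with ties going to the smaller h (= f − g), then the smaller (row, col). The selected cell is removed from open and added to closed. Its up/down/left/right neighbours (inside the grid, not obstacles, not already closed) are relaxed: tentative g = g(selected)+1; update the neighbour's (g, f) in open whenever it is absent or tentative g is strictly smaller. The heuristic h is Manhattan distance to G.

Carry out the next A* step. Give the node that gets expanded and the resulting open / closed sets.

expanded=(2,1); open=[(0,0) g=1 f=7, (0,1) g=2 f=7, (2,0) g=1 f=5, (2,2) g=3 f=5, (3,1) g=3 f=7]; closed=[(1,0), (1,1), (2,1)]

step 1: expand (2,1) (f=5, h=3) → closed; open now [(0,0) g=1 f=7, (0,1) g=2 f=7, (2,0) g=1 f=5, (2,2) g=3 f=5, (3,1) g=3 f=7]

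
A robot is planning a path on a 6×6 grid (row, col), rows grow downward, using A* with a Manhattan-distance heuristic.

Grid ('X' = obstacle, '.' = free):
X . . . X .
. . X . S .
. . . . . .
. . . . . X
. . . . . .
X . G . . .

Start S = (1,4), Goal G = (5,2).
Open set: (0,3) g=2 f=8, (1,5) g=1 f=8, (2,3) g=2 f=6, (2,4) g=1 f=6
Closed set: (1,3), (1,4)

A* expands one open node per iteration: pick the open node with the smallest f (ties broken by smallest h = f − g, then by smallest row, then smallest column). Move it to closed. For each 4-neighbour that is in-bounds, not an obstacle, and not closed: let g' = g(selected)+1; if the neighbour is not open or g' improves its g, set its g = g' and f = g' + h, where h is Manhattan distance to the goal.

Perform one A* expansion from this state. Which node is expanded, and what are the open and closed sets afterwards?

expanded=(2,3); open=[(0,3) g=2 f=8, (1,5) g=1 f=8, (2,2) g=3 f=6, (2,4) g=1 f=6, (3,3) g=3 f=6]; closed=[(1,3), (1,4), (2,3)]

step 1: expand (2,3) (f=6, h=4) → closed; open now [(0,3) g=2 f=8, (1,5) g=1 f=8, (2,2) g=3 f=6, (2,4) g=1 f=6, (3,3) g=3 f=6]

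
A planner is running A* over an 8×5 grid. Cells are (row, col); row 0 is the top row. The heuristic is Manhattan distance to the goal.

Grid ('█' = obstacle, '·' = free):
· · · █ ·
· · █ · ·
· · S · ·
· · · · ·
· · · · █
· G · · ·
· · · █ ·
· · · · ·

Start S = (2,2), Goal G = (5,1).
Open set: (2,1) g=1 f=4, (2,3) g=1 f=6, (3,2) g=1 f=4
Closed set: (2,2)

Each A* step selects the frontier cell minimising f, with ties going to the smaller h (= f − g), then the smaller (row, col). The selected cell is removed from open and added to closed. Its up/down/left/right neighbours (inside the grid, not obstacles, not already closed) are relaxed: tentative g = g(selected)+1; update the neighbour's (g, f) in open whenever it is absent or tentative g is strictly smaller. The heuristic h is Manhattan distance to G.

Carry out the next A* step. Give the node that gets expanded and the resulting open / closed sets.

expanded=(2,1); open=[(1,1) g=2 f=6, (2,0) g=2 f=6, (2,3) g=1 f=6, (3,1) g=2 f=4, (3,2) g=1 f=4]; closed=[(2,1), (2,2)]

step 1: expand (2,1) (f=4, h=3) → closed; open now [(1,1) g=2 f=6, (2,0) g=2 f=6, (2,3) g=1 f=6, (3,1) g=2 f=4, (3,2) g=1 f=4]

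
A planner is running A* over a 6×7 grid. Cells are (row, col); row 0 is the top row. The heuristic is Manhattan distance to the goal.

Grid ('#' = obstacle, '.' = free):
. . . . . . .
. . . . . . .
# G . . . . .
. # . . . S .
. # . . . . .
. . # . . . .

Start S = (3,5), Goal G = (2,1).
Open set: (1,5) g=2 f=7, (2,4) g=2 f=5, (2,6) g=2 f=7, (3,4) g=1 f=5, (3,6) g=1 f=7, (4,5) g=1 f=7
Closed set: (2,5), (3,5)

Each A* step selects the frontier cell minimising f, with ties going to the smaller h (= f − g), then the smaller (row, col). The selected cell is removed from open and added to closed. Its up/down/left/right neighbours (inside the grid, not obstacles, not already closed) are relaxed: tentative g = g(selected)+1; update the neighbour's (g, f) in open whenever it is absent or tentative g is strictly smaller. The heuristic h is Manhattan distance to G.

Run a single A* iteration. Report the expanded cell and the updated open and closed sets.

step 1: expand (2,4) (f=5, h=3) → closed; open now [(1,4) g=3 f=7, (1,5) g=2 f=7, (2,3) g=3 f=5, (2,6) g=2 f=7, (3,4) g=1 f=5, (3,6) g=1 f=7, (4,5) g=1 f=7]

expanded=(2,4); open=[(1,4) g=3 f=7, (1,5) g=2 f=7, (2,3) g=3 f=5, (2,6) g=2 f=7, (3,4) g=1 f=5, (3,6) g=1 f=7, (4,5) g=1 f=7]; closed=[(2,4), (2,5), (3,5)]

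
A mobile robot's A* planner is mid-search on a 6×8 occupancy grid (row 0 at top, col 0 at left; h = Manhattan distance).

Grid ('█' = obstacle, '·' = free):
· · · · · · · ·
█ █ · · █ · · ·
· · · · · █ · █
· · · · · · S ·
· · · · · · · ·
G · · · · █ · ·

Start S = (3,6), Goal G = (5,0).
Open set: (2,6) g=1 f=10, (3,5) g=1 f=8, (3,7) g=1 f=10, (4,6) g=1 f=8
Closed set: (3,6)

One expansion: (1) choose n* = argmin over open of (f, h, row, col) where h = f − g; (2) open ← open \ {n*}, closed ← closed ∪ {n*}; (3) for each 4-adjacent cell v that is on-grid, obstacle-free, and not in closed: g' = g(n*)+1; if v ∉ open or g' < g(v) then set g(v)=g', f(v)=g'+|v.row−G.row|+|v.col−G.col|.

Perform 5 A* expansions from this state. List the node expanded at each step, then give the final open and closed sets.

step 1: expand (3,5) (f=8, h=7) → closed; open now [(2,6) g=1 f=10, (3,4) g=2 f=8, (3,7) g=1 f=10, (4,5) g=2 f=8, (4,6) g=1 f=8]
step 2: expand (3,4) (f=8, h=6) → closed; open now [(2,4) g=3 f=10, (2,6) g=1 f=10, (3,3) g=3 f=8, (3,7) g=1 f=10, (4,4) g=3 f=8, (4,5) g=2 f=8, (4,6) g=1 f=8]
step 3: expand (3,3) (f=8, h=5) → closed; open now [(2,3) g=4 f=10, (2,4) g=3 f=10, (2,6) g=1 f=10, (3,2) g=4 f=8, (3,7) g=1 f=10, (4,3) g=4 f=8, (4,4) g=3 f=8, (4,5) g=2 f=8, (4,6) g=1 f=8]
step 4: expand (3,2) (f=8, h=4) → closed; open now [(2,2) g=5 f=10, (2,3) g=4 f=10, (2,4) g=3 f=10, (2,6) g=1 f=10, (3,1) g=5 f=8, (3,7) g=1 f=10, (4,2) g=5 f=8, (4,3) g=4 f=8, (4,4) g=3 f=8, (4,5) g=2 f=8, (4,6) g=1 f=8]
step 5: expand (3,1) (f=8, h=3) → closed; open now [(2,1) g=6 f=10, (2,2) g=5 f=10, (2,3) g=4 f=10, (2,4) g=3 f=10, (2,6) g=1 f=10, (3,0) g=6 f=8, (3,7) g=1 f=10, (4,1) g=6 f=8, (4,2) g=5 f=8, (4,3) g=4 f=8, (4,4) g=3 f=8, (4,5) g=2 f=8, (4,6) g=1 f=8]

order=[(3,5) → (3,4) → (3,3) → (3,2) → (3,1)]; open=[(2,1) g=6 f=10, (2,2) g=5 f=10, (2,3) g=4 f=10, (2,4) g=3 f=10, (2,6) g=1 f=10, (3,0) g=6 f=8, (3,7) g=1 f=10, (4,1) g=6 f=8, (4,2) g=5 f=8, (4,3) g=4 f=8, (4,4) g=3 f=8, (4,5) g=2 f=8, (4,6) g=1 f=8]; closed=[(3,1), (3,2), (3,3), (3,4), (3,5), (3,6)]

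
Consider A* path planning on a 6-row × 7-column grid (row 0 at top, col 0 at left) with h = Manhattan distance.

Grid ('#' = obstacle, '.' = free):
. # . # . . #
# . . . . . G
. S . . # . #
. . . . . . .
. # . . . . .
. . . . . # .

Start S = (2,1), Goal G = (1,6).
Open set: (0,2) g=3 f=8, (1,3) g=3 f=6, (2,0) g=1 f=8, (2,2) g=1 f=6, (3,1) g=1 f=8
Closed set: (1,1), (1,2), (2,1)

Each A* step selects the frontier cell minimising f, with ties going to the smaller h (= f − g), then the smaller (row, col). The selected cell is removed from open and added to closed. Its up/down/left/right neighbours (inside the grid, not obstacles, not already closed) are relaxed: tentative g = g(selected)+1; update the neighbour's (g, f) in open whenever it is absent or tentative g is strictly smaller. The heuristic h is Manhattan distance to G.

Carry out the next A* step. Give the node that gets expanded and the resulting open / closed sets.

step 1: expand (1,3) (f=6, h=3) → closed; open now [(0,2) g=3 f=8, (1,4) g=4 f=6, (2,0) g=1 f=8, (2,2) g=1 f=6, (2,3) g=4 f=8, (3,1) g=1 f=8]

expanded=(1,3); open=[(0,2) g=3 f=8, (1,4) g=4 f=6, (2,0) g=1 f=8, (2,2) g=1 f=6, (2,3) g=4 f=8, (3,1) g=1 f=8]; closed=[(1,1), (1,2), (1,3), (2,1)]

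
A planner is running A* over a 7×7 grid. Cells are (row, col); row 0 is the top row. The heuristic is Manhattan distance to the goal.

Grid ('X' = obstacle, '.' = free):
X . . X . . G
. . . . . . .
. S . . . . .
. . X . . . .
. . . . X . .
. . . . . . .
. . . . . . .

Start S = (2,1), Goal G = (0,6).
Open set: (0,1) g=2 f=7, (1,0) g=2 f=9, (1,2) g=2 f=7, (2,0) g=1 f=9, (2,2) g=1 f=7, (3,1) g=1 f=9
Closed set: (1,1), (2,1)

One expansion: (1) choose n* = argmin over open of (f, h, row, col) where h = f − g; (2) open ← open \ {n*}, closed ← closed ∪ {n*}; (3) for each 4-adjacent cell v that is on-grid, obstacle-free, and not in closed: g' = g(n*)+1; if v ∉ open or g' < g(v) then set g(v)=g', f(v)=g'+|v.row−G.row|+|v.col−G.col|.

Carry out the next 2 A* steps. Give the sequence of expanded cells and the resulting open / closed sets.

order=[(0,1) → (0,2)]; open=[(1,0) g=2 f=9, (1,2) g=2 f=7, (2,0) g=1 f=9, (2,2) g=1 f=7, (3,1) g=1 f=9]; closed=[(0,1), (0,2), (1,1), (2,1)]

step 1: expand (0,1) (f=7, h=5) → closed; open now [(0,2) g=3 f=7, (1,0) g=2 f=9, (1,2) g=2 f=7, (2,0) g=1 f=9, (2,2) g=1 f=7, (3,1) g=1 f=9]
step 2: expand (0,2) (f=7, h=4) → closed; open now [(1,0) g=2 f=9, (1,2) g=2 f=7, (2,0) g=1 f=9, (2,2) g=1 f=7, (3,1) g=1 f=9]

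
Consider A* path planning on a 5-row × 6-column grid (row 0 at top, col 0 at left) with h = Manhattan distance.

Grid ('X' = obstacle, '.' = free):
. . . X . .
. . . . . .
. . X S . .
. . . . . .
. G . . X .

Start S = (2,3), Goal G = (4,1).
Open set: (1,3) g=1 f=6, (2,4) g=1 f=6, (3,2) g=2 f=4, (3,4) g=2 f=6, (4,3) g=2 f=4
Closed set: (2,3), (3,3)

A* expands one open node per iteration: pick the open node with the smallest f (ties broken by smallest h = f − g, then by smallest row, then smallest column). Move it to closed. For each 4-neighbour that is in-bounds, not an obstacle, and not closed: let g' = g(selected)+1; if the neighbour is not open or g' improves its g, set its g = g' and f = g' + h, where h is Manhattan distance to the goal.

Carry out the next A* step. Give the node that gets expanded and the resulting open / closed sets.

step 1: expand (3,2) (f=4, h=2) → closed; open now [(1,3) g=1 f=6, (2,4) g=1 f=6, (3,1) g=3 f=4, (3,4) g=2 f=6, (4,2) g=3 f=4, (4,3) g=2 f=4]

expanded=(3,2); open=[(1,3) g=1 f=6, (2,4) g=1 f=6, (3,1) g=3 f=4, (3,4) g=2 f=6, (4,2) g=3 f=4, (4,3) g=2 f=4]; closed=[(2,3), (3,2), (3,3)]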